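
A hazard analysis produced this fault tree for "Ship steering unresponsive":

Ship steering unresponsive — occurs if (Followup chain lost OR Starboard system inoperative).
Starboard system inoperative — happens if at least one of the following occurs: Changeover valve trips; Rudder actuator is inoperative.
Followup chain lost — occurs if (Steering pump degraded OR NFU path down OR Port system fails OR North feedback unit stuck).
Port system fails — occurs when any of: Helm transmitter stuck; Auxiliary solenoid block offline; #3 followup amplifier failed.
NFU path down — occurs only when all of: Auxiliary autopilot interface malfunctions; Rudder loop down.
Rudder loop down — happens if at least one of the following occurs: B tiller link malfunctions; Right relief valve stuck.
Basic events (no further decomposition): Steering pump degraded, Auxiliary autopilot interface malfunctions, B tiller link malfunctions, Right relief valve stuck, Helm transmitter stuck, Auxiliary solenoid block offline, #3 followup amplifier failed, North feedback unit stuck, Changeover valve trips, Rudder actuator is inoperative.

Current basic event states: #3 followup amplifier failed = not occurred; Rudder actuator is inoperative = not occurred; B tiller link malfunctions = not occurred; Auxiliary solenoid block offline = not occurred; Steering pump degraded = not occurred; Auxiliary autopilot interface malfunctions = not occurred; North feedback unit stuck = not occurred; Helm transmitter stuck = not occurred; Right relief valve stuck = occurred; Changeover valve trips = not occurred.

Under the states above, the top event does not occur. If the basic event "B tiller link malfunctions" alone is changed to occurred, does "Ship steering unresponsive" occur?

Counterfactual: set "B tiller link malfunctions" to occurred.
Rudder loop down [OR]: B tiller link malfunctions=occurs, Right relief valve stuck=occurs → at least one input occurs → occurs.
NFU path down [AND]: Auxiliary autopilot interface malfunctions=not, Rudder loop down=occurs → not all inputs occur → does not occur.
Port system fails [OR]: Helm transmitter stuck=not, Auxiliary solenoid block offline=not, #3 followup amplifier failed=not → no input occurs → does not occur.
Followup chain lost [OR]: Steering pump degraded=not, NFU path down=not, Port system fails=not, North feedback unit stuck=not → no input occurs → does not occur.
Starboard system inoperative [OR]: Changeover valve trips=not, Rudder actuator is inoperative=not → no input occurs → does not occur.
Ship steering unresponsive [OR]: Followup chain lost=not, Starboard system inoperative=not → no input occurs → does not occur.

No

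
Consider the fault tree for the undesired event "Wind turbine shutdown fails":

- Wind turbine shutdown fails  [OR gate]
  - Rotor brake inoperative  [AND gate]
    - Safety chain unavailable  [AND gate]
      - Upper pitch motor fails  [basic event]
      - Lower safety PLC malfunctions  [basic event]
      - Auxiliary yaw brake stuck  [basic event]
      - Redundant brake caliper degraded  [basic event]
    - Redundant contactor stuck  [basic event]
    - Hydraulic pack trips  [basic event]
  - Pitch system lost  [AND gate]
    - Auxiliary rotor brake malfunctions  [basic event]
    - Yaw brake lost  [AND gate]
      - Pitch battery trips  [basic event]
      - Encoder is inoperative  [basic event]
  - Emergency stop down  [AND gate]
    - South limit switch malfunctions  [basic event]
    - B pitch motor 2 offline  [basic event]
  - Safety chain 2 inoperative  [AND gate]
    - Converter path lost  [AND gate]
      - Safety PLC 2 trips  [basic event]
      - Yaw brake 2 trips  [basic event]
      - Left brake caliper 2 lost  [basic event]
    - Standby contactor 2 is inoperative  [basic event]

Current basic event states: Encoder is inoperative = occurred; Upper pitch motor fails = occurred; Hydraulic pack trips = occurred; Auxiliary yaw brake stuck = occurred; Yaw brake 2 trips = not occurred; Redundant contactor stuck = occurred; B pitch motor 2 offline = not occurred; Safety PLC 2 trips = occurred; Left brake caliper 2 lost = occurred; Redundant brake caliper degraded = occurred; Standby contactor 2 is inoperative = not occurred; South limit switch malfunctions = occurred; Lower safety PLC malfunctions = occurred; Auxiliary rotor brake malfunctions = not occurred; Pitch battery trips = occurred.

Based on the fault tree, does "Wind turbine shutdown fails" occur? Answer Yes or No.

Yes

Safety chain unavailable [AND]: Upper pitch motor fails=occurs, Lower safety PLC malfunctions=occurs, Auxiliary yaw brake stuck=occurs, Redundant brake caliper degraded=occurs → all inputs occur → occurs.
Rotor brake inoperative [AND]: Safety chain unavailable=occurs, Redundant contactor stuck=occurs, Hydraulic pack trips=occurs → all inputs occur → occurs.
Yaw brake lost [AND]: Pitch battery trips=occurs, Encoder is inoperative=occurs → all inputs occur → occurs.
Pitch system lost [AND]: Auxiliary rotor brake malfunctions=not, Yaw brake lost=occurs → not all inputs occur → does not occur.
Emergency stop down [AND]: South limit switch malfunctions=occurs, B pitch motor 2 offline=not → not all inputs occur → does not occur.
Converter path lost [AND]: Safety PLC 2 trips=occurs, Yaw brake 2 trips=not, Left brake caliper 2 lost=occurs → not all inputs occur → does not occur.
Safety chain 2 inoperative [AND]: Converter path lost=not, Standby contactor 2 is inoperative=not → not all inputs occur → does not occur.
Wind turbine shutdown fails [OR]: Rotor brake inoperative=occurs, Pitch system lost=not, Emergency stop down=not, Safety chain 2 inoperative=not → at least one input occurs → occurs.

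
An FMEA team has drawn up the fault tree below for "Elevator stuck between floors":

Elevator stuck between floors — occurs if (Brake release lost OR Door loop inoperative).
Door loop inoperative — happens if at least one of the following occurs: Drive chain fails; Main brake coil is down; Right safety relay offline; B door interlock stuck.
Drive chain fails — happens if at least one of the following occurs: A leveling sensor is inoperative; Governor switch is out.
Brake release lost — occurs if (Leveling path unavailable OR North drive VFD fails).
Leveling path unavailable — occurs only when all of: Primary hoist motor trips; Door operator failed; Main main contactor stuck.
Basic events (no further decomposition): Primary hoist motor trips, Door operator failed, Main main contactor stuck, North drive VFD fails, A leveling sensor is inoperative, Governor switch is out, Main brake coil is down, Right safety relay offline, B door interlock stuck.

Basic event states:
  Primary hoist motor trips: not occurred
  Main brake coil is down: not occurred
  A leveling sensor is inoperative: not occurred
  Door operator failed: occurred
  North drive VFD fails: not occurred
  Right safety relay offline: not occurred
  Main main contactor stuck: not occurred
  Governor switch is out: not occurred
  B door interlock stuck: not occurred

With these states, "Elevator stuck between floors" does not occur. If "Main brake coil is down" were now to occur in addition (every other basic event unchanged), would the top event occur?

Counterfactual: set "Main brake coil is down" to occurred.
Leveling path unavailable [AND]: Primary hoist motor trips=not, Door operator failed=occurs, Main main contactor stuck=not → not all inputs occur → does not occur.
Brake release lost [OR]: Leveling path unavailable=not, North drive VFD fails=not → no input occurs → does not occur.
Drive chain fails [OR]: A leveling sensor is inoperative=not, Governor switch is out=not → no input occurs → does not occur.
Door loop inoperative [OR]: Drive chain fails=not, Main brake coil is down=occurs, Right safety relay offline=not, B door interlock stuck=not → at least one input occurs → occurs.
Elevator stuck between floors [OR]: Brake release lost=not, Door loop inoperative=occurs → at least one input occurs → occurs.

Yes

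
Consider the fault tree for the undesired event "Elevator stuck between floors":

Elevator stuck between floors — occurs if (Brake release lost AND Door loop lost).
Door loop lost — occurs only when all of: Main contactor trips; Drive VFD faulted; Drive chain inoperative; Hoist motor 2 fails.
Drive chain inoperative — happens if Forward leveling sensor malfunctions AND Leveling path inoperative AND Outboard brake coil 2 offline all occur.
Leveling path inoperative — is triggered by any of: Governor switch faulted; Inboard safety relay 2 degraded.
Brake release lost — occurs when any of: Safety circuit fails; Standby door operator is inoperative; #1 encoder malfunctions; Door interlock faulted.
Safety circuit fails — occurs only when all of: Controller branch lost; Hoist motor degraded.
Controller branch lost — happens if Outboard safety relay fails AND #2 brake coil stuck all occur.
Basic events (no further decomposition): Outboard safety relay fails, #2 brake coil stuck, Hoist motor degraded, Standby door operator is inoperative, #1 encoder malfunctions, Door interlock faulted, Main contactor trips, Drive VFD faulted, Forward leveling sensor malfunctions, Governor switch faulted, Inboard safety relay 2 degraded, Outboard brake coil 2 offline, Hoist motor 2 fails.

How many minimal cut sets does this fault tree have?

8

Controller branch lost [AND]: one cut set from each child combined → 1 × 1 = 1 cut set(s).
Safety circuit fails [AND]: one cut set from each child combined → 1 × 1 = 1 cut set(s).
Brake release lost [OR]: union of children's cut sets → 4 cut set(s).
Leveling path inoperative [OR]: union of children's cut sets → 2 cut set(s).
Drive chain inoperative [AND]: one cut set from each child combined → 1 × 2 × 1 = 2 cut set(s).
Door loop lost [AND]: one cut set from each child combined → 1 × 1 × 2 × 1 = 2 cut set(s).
Elevator stuck between floors [AND]: one cut set from each child combined → 4 × 2 = 8 cut set(s).
Minimal cut sets: {#2 brake coil stuck, Drive VFD faulted, Forward leveling sensor malfunctions, Governor switch faulted, Hoist motor 2 fails, Hoist motor degraded, Main contactor trips, Outboard brake coil 2 offline, Outboard safety relay fails}; {#2 brake coil stuck, Drive VFD faulted, Forward leveling sensor malfunctions, Hoist motor 2 fails, Hoist motor degraded, Inboard safety relay 2 degraded, Main contactor trips, Outboard brake coil 2 offline, Outboard safety relay fails}; {Drive VFD faulted, Forward leveling sensor malfunctions, Governor switch faulted, Hoist motor 2 fails, Main contactor trips, Outboard brake coil 2 offline, Standby door operator is inoperative}; {Drive VFD faulted, Forward leveling sensor malfunctions, Hoist motor 2 fails, Inboard safety relay 2 degraded, Main contactor trips, Outboard brake coil 2 offline, Standby door operator is inoperative}; {#1 encoder malfunctions, Drive VFD faulted, Forward leveling sensor malfunctions, Governor switch faulted, Hoist motor 2 fails, Main contactor trips, Outboard brake coil 2 offline}; {#1 encoder malfunctions, Drive VFD faulted, Forward leveling sensor malfunctions, Hoist motor 2 fails, Inboard safety relay 2 degraded, Main contactor trips, Outboard brake coil 2 offline}; {Door interlock faulted, Drive VFD faulted, Forward leveling sensor malfunctions, Governor switch faulted, Hoist motor 2 fails, Main contactor trips, Outboard brake coil 2 offline}; {Door interlock faulted, Drive VFD faulted, Forward leveling sensor malfunctions, Hoist motor 2 fails, Inboard safety relay 2 degraded, Main contactor trips, Outboard brake coil 2 offline}.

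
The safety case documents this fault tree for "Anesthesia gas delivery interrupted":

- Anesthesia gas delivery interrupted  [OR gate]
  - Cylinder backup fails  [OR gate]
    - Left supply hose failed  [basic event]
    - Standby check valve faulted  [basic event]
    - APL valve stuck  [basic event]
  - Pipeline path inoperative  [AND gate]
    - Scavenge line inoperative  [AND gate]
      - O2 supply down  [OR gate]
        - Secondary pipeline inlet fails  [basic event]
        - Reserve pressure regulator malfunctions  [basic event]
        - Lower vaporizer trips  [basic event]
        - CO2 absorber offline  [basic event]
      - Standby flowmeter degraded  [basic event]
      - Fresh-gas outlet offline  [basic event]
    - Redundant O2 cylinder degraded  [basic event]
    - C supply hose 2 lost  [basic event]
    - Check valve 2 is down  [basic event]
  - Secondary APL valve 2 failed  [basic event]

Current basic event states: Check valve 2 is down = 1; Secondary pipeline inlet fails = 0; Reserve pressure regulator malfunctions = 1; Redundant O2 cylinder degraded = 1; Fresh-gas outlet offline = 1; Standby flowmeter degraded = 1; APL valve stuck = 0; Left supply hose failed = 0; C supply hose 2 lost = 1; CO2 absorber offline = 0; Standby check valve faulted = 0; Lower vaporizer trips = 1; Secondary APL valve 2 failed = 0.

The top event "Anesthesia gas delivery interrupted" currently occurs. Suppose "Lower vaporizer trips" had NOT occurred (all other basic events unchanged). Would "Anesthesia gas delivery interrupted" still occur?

Yes

Counterfactual: set "Lower vaporizer trips" to not occurred.
Cylinder backup fails [OR]: Left supply hose failed=not, Standby check valve faulted=not, APL valve stuck=not → no input occurs → does not occur.
O2 supply down [OR]: Secondary pipeline inlet fails=not, Reserve pressure regulator malfunctions=occurs, Lower vaporizer trips=not, CO2 absorber offline=not → at least one input occurs → occurs.
Scavenge line inoperative [AND]: O2 supply down=occurs, Standby flowmeter degraded=occurs, Fresh-gas outlet offline=occurs → all inputs occur → occurs.
Pipeline path inoperative [AND]: Scavenge line inoperative=occurs, Redundant O2 cylinder degraded=occurs, C supply hose 2 lost=occurs, Check valve 2 is down=occurs → all inputs occur → occurs.
Anesthesia gas delivery interrupted [OR]: Cylinder backup fails=not, Pipeline path inoperative=occurs, Secondary APL valve 2 failed=not → at least one input occurs → occurs.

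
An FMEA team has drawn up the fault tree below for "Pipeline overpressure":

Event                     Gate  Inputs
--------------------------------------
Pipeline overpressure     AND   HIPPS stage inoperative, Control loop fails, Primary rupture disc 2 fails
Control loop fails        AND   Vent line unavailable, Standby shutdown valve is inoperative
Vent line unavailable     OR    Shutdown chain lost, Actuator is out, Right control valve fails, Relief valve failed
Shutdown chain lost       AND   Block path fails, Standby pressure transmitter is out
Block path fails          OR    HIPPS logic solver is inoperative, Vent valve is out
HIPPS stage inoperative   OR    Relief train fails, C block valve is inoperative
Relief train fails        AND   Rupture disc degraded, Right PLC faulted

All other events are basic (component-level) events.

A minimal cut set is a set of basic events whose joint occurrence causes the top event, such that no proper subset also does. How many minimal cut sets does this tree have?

10

Relief train fails [AND]: one cut set from each child combined → 1 × 1 = 1 cut set(s).
HIPPS stage inoperative [OR]: union of children's cut sets → 2 cut set(s).
Block path fails [OR]: union of children's cut sets → 2 cut set(s).
Shutdown chain lost [AND]: one cut set from each child combined → 2 × 1 = 2 cut set(s).
Vent line unavailable [OR]: union of children's cut sets → 5 cut set(s).
Control loop fails [AND]: one cut set from each child combined → 5 × 1 = 5 cut set(s).
Pipeline overpressure [AND]: one cut set from each child combined → 2 × 5 × 1 = 10 cut set(s).
Minimal cut sets: {HIPPS logic solver is inoperative, Primary rupture disc 2 fails, Right PLC faulted, Rupture disc degraded, Standby pressure transmitter is out, Standby shutdown valve is inoperative}; {Primary rupture disc 2 fails, Right PLC faulted, Rupture disc degraded, Standby pressure transmitter is out, Standby shutdown valve is inoperative, Vent valve is out}; {Actuator is out, Primary rupture disc 2 fails, Right PLC faulted, Rupture disc degraded, Standby shutdown valve is inoperative}; {Primary rupture disc 2 fails, Right PLC faulted, Right control valve fails, Rupture disc degraded, Standby shutdown valve is inoperative}; {Primary rupture disc 2 fails, Relief valve failed, Right PLC faulted, Rupture disc degraded, Standby shutdown valve is inoperative}; {C block valve is inoperative, HIPPS logic solver is inoperative, Primary rupture disc 2 fails, Standby pressure transmitter is out, Standby shutdown valve is inoperative}; {C block valve is inoperative, Primary rupture disc 2 fails, Standby pressure transmitter is out, Standby shutdown valve is inoperative, Vent valve is out}; {Actuator is out, C block valve is inoperative, Primary rupture disc 2 fails, Standby shutdown valve is inoperative}; {C block valve is inoperative, Primary rupture disc 2 fails, Right control valve fails, Standby shutdown valve is inoperative}; {C block valve is inoperative, Primary rupture disc 2 fails, Relief valve failed, Standby shutdown valve is inoperative}.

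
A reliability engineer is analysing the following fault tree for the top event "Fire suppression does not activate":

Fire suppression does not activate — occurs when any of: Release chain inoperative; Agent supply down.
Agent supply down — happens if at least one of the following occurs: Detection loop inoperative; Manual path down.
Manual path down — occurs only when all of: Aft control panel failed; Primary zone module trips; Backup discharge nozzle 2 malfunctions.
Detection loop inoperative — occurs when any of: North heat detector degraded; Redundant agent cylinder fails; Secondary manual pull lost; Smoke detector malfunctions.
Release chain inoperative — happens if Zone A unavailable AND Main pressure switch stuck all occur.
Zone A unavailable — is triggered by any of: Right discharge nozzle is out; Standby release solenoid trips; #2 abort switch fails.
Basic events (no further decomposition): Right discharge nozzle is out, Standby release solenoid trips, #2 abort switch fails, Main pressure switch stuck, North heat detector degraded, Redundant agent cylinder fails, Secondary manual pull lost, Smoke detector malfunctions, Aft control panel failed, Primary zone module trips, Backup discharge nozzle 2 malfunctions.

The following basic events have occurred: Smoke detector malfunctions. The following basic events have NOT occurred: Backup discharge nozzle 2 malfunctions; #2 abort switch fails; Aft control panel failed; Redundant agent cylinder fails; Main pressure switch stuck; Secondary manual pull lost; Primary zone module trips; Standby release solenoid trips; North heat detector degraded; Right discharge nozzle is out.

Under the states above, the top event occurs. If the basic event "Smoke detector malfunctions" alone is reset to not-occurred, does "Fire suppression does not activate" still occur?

Counterfactual: set "Smoke detector malfunctions" to not occurred.
Zone A unavailable [OR]: Right discharge nozzle is out=not, Standby release solenoid trips=not, #2 abort switch fails=not → no input occurs → does not occur.
Release chain inoperative [AND]: Zone A unavailable=not, Main pressure switch stuck=not → not all inputs occur → does not occur.
Detection loop inoperative [OR]: North heat detector degraded=not, Redundant agent cylinder fails=not, Secondary manual pull lost=not, Smoke detector malfunctions=not → no input occurs → does not occur.
Manual path down [AND]: Aft control panel failed=not, Primary zone module trips=not, Backup discharge nozzle 2 malfunctions=not → not all inputs occur → does not occur.
Agent supply down [OR]: Detection loop inoperative=not, Manual path down=not → no input occurs → does not occur.
Fire suppression does not activate [OR]: Release chain inoperative=not, Agent supply down=not → no input occurs → does not occur.

No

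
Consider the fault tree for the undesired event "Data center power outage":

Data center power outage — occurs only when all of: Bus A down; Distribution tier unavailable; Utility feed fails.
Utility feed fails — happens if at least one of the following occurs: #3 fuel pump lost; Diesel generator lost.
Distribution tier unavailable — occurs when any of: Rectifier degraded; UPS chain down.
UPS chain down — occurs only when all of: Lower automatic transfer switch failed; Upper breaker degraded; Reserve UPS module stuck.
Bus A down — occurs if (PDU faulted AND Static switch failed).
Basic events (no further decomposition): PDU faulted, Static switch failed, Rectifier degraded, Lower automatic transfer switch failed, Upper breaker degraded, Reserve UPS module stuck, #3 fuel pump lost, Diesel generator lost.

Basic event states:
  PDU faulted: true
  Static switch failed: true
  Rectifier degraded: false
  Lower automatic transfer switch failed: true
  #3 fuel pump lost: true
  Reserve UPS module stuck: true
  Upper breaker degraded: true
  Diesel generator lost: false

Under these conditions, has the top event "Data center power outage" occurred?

Yes

Bus A down [AND]: PDU faulted=occurs, Static switch failed=occurs → all inputs occur → occurs.
UPS chain down [AND]: Lower automatic transfer switch failed=occurs, Upper breaker degraded=occurs, Reserve UPS module stuck=occurs → all inputs occur → occurs.
Distribution tier unavailable [OR]: Rectifier degraded=not, UPS chain down=occurs → at least one input occurs → occurs.
Utility feed fails [OR]: #3 fuel pump lost=occurs, Diesel generator lost=not → at least one input occurs → occurs.
Data center power outage [AND]: Bus A down=occurs, Distribution tier unavailable=occurs, Utility feed fails=occurs → all inputs occur → occurs.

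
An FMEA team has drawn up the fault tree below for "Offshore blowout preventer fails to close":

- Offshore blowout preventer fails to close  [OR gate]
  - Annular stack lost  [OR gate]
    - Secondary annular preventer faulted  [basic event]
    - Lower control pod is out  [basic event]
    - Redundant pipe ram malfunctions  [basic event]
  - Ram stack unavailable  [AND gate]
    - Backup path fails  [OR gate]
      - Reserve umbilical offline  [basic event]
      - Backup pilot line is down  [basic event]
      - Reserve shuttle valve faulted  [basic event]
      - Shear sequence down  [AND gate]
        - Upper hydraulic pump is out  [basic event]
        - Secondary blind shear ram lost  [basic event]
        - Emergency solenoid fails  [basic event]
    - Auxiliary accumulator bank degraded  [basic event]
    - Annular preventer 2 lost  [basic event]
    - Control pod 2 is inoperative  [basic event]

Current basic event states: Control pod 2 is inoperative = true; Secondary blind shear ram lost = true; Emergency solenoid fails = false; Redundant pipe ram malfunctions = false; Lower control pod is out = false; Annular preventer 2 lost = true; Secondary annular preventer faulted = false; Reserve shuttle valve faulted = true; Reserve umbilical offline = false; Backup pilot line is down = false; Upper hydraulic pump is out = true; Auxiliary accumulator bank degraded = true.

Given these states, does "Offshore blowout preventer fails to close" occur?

Yes

Annular stack lost [OR]: Secondary annular preventer faulted=not, Lower control pod is out=not, Redundant pipe ram malfunctions=not → no input occurs → does not occur.
Shear sequence down [AND]: Upper hydraulic pump is out=occurs, Secondary blind shear ram lost=occurs, Emergency solenoid fails=not → not all inputs occur → does not occur.
Backup path fails [OR]: Reserve umbilical offline=not, Backup pilot line is down=not, Reserve shuttle valve faulted=occurs, Shear sequence down=not → at least one input occurs → occurs.
Ram stack unavailable [AND]: Backup path fails=occurs, Auxiliary accumulator bank degraded=occurs, Annular preventer 2 lost=occurs, Control pod 2 is inoperative=occurs → all inputs occur → occurs.
Offshore blowout preventer fails to close [OR]: Annular stack lost=not, Ram stack unavailable=occurs → at least one input occurs → occurs.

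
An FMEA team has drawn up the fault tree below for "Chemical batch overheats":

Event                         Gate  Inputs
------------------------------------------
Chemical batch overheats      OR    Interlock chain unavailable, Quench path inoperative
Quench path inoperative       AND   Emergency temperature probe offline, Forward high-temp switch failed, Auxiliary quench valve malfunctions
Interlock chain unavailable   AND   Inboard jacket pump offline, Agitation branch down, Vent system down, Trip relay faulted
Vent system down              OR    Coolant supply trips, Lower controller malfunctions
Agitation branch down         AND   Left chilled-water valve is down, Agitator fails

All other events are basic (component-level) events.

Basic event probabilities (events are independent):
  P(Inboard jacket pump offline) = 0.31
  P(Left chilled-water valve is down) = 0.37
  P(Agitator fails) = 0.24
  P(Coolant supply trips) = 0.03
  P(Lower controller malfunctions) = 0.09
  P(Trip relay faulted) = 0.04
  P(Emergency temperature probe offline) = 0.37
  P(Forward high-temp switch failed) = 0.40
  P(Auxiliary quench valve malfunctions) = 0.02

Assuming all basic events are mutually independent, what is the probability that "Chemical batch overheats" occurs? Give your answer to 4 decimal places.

P(Agitation branch down) [AND] = 0.37 × 0.24 = 0.088800
P(Vent system down) [OR] = 1 − (1−0.03) × (1−0.09) = 0.117300
P(Interlock chain unavailable) [AND] = 0.31 × 0.088800 × 0.117300 × 0.04 = 0.000129
P(Quench path inoperative) [AND] = 0.37 × 0.40 × 0.02 = 0.002960
P(Chemical batch overheats) [OR] = 1 − (1−0.000129) × (1−0.002960) = 0.003089
Rounded to 4 decimal places: P(Chemical batch overheats) ≈ 0.0031.

0.0031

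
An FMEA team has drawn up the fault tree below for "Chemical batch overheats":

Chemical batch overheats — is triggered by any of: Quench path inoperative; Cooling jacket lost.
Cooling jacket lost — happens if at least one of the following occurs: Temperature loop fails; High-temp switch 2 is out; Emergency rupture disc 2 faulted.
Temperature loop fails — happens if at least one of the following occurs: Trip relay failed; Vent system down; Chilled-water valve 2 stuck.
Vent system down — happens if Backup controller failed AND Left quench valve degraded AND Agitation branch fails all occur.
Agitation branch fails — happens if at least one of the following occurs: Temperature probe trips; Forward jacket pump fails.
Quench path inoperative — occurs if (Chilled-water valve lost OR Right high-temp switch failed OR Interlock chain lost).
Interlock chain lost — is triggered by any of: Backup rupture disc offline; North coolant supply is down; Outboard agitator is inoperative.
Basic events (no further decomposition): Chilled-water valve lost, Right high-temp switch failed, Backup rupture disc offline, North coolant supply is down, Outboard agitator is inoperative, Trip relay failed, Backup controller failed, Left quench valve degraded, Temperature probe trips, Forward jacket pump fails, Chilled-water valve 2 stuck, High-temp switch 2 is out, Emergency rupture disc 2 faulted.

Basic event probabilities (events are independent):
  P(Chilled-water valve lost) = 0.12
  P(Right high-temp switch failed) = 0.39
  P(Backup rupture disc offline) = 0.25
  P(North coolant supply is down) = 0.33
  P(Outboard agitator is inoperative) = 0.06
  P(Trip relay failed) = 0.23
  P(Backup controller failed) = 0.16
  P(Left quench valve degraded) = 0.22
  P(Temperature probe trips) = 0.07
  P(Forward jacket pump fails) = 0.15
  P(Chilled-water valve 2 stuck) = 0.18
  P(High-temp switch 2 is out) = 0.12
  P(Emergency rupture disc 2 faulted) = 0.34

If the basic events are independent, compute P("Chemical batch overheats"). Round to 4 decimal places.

P(Interlock chain lost) [OR] = 1 − (1−0.25) × (1−0.33) × (1−0.06) = 0.527650
P(Quench path inoperative) [OR] = 1 − (1−0.12) × (1−0.39) × (1−0.527650) = 0.746443
P(Agitation branch fails) [OR] = 1 − (1−0.07) × (1−0.15) = 0.209500
P(Vent system down) [AND] = 0.16 × 0.22 × 0.209500 = 0.007374
P(Temperature loop fails) [OR] = 1 − (1−0.23) × (1−0.007374) × (1−0.18) = 0.373256
P(Cooling jacket lost) [OR] = 1 − (1−0.373256) × (1−0.12) × (1−0.34) = 0.635987
P(Chemical batch overheats) [OR] = 1 − (1−0.746443) × (1−0.635987) = 0.907702
Rounded to 4 decimal places: P(Chemical batch overheats) ≈ 0.9077.

0.9077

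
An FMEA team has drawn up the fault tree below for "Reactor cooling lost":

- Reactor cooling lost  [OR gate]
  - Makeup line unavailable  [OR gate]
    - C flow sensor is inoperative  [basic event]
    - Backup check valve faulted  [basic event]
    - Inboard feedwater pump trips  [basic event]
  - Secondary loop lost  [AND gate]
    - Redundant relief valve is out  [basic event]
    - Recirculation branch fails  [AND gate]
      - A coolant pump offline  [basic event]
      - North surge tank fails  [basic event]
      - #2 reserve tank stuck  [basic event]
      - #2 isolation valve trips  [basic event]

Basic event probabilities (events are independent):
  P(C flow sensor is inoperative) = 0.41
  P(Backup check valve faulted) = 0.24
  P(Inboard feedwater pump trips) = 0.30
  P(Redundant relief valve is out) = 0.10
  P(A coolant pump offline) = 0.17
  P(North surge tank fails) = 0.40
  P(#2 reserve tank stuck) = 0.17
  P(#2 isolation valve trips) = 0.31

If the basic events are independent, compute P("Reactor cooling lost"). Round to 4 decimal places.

P(Makeup line unavailable) [OR] = 1 − (1−0.41) × (1−0.24) × (1−0.30) = 0.686120
P(Recirculation branch fails) [AND] = 0.17 × 0.40 × 0.17 × 0.31 = 0.003584
P(Secondary loop lost) [AND] = 0.10 × 0.003584 = 0.000358
P(Reactor cooling lost) [OR] = 1 − (1−0.686120) × (1−0.000358) = 0.686232
Rounded to 4 decimal places: P(Reactor cooling lost) ≈ 0.6862.

0.6862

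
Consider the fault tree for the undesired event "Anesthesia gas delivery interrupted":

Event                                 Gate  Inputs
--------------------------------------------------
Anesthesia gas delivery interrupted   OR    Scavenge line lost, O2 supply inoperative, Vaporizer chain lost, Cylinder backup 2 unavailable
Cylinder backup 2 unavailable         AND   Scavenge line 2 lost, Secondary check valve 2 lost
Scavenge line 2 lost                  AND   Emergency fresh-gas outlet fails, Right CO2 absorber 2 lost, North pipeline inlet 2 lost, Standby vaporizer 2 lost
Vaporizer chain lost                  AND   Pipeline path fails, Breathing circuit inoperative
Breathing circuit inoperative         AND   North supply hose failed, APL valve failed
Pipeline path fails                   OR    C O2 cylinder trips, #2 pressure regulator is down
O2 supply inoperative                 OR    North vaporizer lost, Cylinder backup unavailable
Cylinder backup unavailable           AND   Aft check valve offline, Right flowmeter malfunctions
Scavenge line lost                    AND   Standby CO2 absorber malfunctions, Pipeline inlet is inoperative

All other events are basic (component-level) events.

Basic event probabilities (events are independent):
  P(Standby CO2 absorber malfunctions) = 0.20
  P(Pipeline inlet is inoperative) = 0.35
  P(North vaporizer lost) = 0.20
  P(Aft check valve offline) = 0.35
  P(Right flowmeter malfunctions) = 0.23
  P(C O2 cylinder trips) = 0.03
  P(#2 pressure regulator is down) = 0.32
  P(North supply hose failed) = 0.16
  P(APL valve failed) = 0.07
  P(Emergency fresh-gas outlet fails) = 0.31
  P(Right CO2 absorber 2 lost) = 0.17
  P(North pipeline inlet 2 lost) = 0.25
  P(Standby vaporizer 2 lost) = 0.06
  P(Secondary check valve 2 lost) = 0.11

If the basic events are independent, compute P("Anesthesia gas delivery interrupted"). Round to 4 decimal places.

P(Scavenge line lost) [AND] = 0.20 × 0.35 = 0.070000
P(Cylinder backup unavailable) [AND] = 0.35 × 0.23 = 0.080500
P(O2 supply inoperative) [OR] = 1 − (1−0.20) × (1−0.080500) = 0.264400
P(Pipeline path fails) [OR] = 1 − (1−0.03) × (1−0.32) = 0.340400
P(Breathing circuit inoperative) [AND] = 0.16 × 0.07 = 0.011200
P(Vaporizer chain lost) [AND] = 0.340400 × 0.011200 = 0.003812
P(Scavenge line 2 lost) [AND] = 0.31 × 0.17 × 0.25 × 0.06 = 0.000791
P(Cylinder backup 2 unavailable) [AND] = 0.000791 × 0.11 = 0.000087
P(Anesthesia gas delivery interrupted) [OR] = 1 − (1−0.070000) × (1−0.264400) × (1−0.003812) × (1−0.000087) = 0.318559
Rounded to 4 decimal places: P(Anesthesia gas delivery interrupted) ≈ 0.3186.

0.3186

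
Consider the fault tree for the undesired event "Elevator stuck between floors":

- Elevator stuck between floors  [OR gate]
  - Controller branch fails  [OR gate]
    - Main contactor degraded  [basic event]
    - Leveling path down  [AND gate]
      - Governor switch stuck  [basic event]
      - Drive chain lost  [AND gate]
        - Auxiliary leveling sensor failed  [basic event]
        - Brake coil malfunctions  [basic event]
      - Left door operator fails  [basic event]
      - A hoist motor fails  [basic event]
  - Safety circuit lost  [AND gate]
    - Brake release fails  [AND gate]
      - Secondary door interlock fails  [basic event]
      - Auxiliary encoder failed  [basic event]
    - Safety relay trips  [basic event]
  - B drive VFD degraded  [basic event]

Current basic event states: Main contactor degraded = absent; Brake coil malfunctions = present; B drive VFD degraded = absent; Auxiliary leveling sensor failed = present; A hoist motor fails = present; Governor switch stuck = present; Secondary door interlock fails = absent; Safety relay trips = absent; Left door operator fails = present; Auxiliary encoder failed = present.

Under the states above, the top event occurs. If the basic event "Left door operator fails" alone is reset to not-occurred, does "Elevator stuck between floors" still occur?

No

Counterfactual: set "Left door operator fails" to not occurred.
Drive chain lost [AND]: Auxiliary leveling sensor failed=occurs, Brake coil malfunctions=occurs → all inputs occur → occurs.
Leveling path down [AND]: Governor switch stuck=occurs, Drive chain lost=occurs, Left door operator fails=not, A hoist motor fails=occurs → not all inputs occur → does not occur.
Controller branch fails [OR]: Main contactor degraded=not, Leveling path down=not → no input occurs → does not occur.
Brake release fails [AND]: Secondary door interlock fails=not, Auxiliary encoder failed=occurs → not all inputs occur → does not occur.
Safety circuit lost [AND]: Brake release fails=not, Safety relay trips=not → not all inputs occur → does not occur.
Elevator stuck between floors [OR]: Controller branch fails=not, Safety circuit lost=not, B drive VFD degraded=not → no input occurs → does not occur.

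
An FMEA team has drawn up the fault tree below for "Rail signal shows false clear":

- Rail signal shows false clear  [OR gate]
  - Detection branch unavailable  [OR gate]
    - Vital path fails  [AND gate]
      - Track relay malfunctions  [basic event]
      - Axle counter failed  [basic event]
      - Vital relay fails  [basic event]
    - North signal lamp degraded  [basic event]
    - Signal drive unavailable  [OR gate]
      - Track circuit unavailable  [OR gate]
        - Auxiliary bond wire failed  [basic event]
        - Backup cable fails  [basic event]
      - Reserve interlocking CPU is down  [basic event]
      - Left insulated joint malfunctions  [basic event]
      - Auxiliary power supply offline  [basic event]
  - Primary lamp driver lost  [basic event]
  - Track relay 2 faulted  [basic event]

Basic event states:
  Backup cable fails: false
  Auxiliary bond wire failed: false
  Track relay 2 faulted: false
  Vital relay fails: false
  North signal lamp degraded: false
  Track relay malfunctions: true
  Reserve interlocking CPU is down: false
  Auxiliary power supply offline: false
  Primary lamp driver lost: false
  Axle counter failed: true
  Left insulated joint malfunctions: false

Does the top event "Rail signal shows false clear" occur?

Vital path fails [AND]: Track relay malfunctions=occurs, Axle counter failed=occurs, Vital relay fails=not → not all inputs occur → does not occur.
Track circuit unavailable [OR]: Auxiliary bond wire failed=not, Backup cable fails=not → no input occurs → does not occur.
Signal drive unavailable [OR]: Track circuit unavailable=not, Reserve interlocking CPU is down=not, Left insulated joint malfunctions=not, Auxiliary power supply offline=not → no input occurs → does not occur.
Detection branch unavailable [OR]: Vital path fails=not, North signal lamp degraded=not, Signal drive unavailable=not → no input occurs → does not occur.
Rail signal shows false clear [OR]: Detection branch unavailable=not, Primary lamp driver lost=not, Track relay 2 faulted=not → no input occurs → does not occur.

No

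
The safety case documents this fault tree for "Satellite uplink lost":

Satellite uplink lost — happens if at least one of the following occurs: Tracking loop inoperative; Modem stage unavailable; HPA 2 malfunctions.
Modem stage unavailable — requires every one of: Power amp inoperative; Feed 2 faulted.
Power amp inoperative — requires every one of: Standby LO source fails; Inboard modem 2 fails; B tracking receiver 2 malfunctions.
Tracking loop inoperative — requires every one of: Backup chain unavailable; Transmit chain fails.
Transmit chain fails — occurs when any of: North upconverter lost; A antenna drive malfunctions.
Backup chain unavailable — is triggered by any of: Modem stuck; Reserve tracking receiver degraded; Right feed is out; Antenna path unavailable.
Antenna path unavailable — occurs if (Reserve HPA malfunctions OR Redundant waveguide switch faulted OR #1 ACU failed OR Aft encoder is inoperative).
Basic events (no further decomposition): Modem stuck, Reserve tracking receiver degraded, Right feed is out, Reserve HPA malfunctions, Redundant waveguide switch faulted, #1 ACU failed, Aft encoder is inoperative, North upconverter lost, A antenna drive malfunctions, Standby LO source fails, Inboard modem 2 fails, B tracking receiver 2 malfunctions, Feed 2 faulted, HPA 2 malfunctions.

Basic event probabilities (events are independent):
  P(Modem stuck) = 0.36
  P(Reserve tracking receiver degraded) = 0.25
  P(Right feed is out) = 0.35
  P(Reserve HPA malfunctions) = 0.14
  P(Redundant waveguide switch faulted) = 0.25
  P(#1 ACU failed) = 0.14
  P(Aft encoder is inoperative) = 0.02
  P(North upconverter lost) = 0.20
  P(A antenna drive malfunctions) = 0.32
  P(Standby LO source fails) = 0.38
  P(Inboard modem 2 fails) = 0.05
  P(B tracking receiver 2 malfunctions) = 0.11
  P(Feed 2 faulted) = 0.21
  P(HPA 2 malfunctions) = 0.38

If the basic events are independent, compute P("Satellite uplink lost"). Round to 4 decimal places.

0.6149

P(Antenna path unavailable) [OR] = 1 − (1−0.14) × (1−0.25) × (1−0.14) × (1−0.02) = 0.456394
P(Backup chain unavailable) [OR] = 1 − (1−0.36) × (1−0.25) × (1−0.35) × (1−0.456394) = 0.830395
P(Transmit chain fails) [OR] = 1 − (1−0.20) × (1−0.32) = 0.456000
P(Tracking loop inoperative) [AND] = 0.830395 × 0.456000 = 0.378660
P(Power amp inoperative) [AND] = 0.38 × 0.05 × 0.11 = 0.002090
P(Modem stage unavailable) [AND] = 0.002090 × 0.21 = 0.000439
P(Satellite uplink lost) [OR] = 1 − (1−0.378660) × (1−0.000439) × (1−0.38) = 0.614938
Rounded to 4 decimal places: P(Satellite uplink lost) ≈ 0.6149.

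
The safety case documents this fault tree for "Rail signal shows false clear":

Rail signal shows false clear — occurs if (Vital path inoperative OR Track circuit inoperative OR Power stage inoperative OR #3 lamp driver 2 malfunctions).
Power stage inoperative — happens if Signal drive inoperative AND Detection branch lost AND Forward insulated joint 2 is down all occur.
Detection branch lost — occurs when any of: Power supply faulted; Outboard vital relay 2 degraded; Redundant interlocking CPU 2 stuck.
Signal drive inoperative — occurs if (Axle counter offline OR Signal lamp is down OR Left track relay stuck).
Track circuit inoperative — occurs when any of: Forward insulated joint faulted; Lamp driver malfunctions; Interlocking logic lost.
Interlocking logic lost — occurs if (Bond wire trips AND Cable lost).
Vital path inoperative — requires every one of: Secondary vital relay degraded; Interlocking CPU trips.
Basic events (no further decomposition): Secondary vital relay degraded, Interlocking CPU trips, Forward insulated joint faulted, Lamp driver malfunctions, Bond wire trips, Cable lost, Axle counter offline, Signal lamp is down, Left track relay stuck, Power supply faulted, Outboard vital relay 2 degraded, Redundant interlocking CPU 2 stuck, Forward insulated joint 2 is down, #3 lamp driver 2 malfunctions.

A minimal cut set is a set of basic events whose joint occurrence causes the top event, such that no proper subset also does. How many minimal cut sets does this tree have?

Vital path inoperative [AND]: one cut set from each child combined → 1 × 1 = 1 cut set(s).
Interlocking logic lost [AND]: one cut set from each child combined → 1 × 1 = 1 cut set(s).
Track circuit inoperative [OR]: union of children's cut sets → 3 cut set(s).
Signal drive inoperative [OR]: union of children's cut sets → 3 cut set(s).
Detection branch lost [OR]: union of children's cut sets → 3 cut set(s).
Power stage inoperative [AND]: one cut set from each child combined → 3 × 3 × 1 = 9 cut set(s).
Rail signal shows false clear [OR]: union of children's cut sets → 14 cut set(s).

14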